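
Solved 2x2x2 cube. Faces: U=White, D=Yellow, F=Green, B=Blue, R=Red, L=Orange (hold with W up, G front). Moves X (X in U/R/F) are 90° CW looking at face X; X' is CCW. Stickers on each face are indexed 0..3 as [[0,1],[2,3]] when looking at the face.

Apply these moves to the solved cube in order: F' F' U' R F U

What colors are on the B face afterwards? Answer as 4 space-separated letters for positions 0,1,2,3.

After move 1 (F'): F=GGGG U=WWRR R=YRYR D=OOYY L=OWOW
After move 2 (F'): F=GGGG U=WWYY R=OROR D=WWYY L=OROR
After move 3 (U'): U=WYWY F=ORGG R=GGOR B=ORBB L=BBOR
After move 4 (R): R=OGRG U=WRWG F=OWGY D=WBYO B=YRYB
After move 5 (F): F=GOYW U=WRRB R=WGGG D=ROYO L=BWOB
After move 6 (U): U=RWBR F=WGYW R=YRGG B=BWYB L=GOOB
Query: B face = BWYB

Answer: B W Y B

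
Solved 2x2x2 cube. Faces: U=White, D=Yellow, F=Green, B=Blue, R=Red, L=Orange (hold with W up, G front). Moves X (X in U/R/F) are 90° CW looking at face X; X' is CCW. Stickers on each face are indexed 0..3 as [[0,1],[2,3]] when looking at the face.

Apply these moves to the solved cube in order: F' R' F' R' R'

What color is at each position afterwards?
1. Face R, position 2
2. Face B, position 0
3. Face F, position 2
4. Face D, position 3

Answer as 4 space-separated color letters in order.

After move 1 (F'): F=GGGG U=WWRR R=YRYR D=OOYY L=OWOW
After move 2 (R'): R=RRYY U=WBRB F=GWGR D=OGYG B=YBOB
After move 3 (F'): F=WRGG U=WBRY R=GROY D=WWYG L=OBOR
After move 4 (R'): R=RYGO U=WORY F=WBGY D=WRYG B=GBWB
After move 5 (R'): R=YORG U=WWRG F=WOGY D=WBYY B=GBRB
Query 1: R[2] = R
Query 2: B[0] = G
Query 3: F[2] = G
Query 4: D[3] = Y

Answer: R G G Y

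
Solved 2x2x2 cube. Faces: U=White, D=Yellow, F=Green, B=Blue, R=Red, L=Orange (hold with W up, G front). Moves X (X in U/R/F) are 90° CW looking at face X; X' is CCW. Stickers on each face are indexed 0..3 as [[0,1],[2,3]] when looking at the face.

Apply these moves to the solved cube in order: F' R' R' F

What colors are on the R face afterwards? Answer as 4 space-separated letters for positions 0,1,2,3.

After move 1 (F'): F=GGGG U=WWRR R=YRYR D=OOYY L=OWOW
After move 2 (R'): R=RRYY U=WBRB F=GWGR D=OGYG B=YBOB
After move 3 (R'): R=RYRY U=WORY F=GBGB D=OWYR B=GBGB
After move 4 (F): F=GGBB U=WOWW R=RYYY D=RRYR L=OOOW
Query: R face = RYYY

Answer: R Y Y Y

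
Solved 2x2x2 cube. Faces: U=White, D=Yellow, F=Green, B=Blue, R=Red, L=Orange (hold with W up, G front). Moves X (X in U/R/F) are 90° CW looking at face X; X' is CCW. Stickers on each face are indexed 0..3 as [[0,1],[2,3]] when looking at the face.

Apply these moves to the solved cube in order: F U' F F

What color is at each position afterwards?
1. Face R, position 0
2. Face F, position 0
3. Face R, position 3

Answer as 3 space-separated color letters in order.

Answer: Y G R

Derivation:
After move 1 (F): F=GGGG U=WWOO R=WRWR D=RRYY L=OYOY
After move 2 (U'): U=WOWO F=OYGG R=GGWR B=WRBB L=BBOY
After move 3 (F): F=GOGY U=WOYB R=WGOR D=WGYY L=BROR
After move 4 (F): F=GGYO U=WORR R=YGBR D=OWYY L=BWOG
Query 1: R[0] = Y
Query 2: F[0] = G
Query 3: R[3] = R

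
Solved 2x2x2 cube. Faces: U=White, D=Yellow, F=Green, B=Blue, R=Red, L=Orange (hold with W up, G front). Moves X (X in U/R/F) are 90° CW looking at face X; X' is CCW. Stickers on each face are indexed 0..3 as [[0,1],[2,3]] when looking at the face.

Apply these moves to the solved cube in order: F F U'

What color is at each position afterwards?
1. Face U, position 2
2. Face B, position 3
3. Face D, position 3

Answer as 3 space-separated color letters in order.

After move 1 (F): F=GGGG U=WWOO R=WRWR D=RRYY L=OYOY
After move 2 (F): F=GGGG U=WWYY R=OROR D=WWYY L=OROR
After move 3 (U'): U=WYWY F=ORGG R=GGOR B=ORBB L=BBOR
Query 1: U[2] = W
Query 2: B[3] = B
Query 3: D[3] = Y

Answer: W B Y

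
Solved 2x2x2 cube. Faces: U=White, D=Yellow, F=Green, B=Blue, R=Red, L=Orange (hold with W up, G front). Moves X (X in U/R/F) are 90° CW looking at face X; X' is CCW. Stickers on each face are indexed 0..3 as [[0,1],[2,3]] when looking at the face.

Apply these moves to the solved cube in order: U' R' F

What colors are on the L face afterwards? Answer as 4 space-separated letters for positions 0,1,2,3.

After move 1 (U'): U=WWWW F=OOGG R=GGRR B=RRBB L=BBOO
After move 2 (R'): R=GRGR U=WBWR F=OWGW D=YOYG B=YRYB
After move 3 (F): F=GOWW U=WBOB R=WRRR D=GGYG L=BYOO
Query: L face = BYOO

Answer: B Y O O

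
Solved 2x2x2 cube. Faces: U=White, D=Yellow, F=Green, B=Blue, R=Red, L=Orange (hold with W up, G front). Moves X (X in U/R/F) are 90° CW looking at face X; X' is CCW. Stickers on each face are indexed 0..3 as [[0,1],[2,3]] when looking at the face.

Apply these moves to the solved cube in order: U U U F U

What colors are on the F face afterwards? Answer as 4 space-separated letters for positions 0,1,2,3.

After move 1 (U): U=WWWW F=RRGG R=BBRR B=OOBB L=GGOO
After move 2 (U): U=WWWW F=BBGG R=OORR B=GGBB L=RROO
After move 3 (U): U=WWWW F=OOGG R=GGRR B=RRBB L=BBOO
After move 4 (F): F=GOGO U=WWOB R=WGWR D=RGYY L=BYOY
After move 5 (U): U=OWBW F=WGGO R=RRWR B=BYBB L=GOOY
Query: F face = WGGO

Answer: W G G O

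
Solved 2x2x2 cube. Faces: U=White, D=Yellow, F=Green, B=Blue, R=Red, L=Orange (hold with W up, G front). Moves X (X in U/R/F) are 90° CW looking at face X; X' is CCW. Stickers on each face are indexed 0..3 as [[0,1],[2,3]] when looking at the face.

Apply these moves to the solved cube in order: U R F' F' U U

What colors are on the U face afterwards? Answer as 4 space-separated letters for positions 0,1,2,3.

Answer: Y B R W

Derivation:
After move 1 (U): U=WWWW F=RRGG R=BBRR B=OOBB L=GGOO
After move 2 (R): R=RBRB U=WRWG F=RYGY D=YBYO B=WOWB
After move 3 (F'): F=YYRG U=WRRR R=BBYB D=GOYO L=GGOW
After move 4 (F'): F=YGYR U=WRBY R=OBGB D=GWYO L=GROR
After move 5 (U): U=BWYR F=OBYR R=WOGB B=GRWB L=YGOR
After move 6 (U): U=YBRW F=WOYR R=GRGB B=YGWB L=OBOR
Query: U face = YBRW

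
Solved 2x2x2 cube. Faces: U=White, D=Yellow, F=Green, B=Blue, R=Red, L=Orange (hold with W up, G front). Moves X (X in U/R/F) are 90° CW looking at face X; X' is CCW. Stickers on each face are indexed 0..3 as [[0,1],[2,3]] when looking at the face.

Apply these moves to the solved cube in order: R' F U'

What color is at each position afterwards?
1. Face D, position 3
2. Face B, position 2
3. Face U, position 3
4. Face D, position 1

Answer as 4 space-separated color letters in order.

Answer: G Y O R

Derivation:
After move 1 (R'): R=RRRR U=WBWB F=GWGW D=YGYG B=YBYB
After move 2 (F): F=GGWW U=WBOO R=WRBR D=RRYG L=OYOG
After move 3 (U'): U=BOWO F=OYWW R=GGBR B=WRYB L=YBOG
Query 1: D[3] = G
Query 2: B[2] = Y
Query 3: U[3] = O
Query 4: D[1] = R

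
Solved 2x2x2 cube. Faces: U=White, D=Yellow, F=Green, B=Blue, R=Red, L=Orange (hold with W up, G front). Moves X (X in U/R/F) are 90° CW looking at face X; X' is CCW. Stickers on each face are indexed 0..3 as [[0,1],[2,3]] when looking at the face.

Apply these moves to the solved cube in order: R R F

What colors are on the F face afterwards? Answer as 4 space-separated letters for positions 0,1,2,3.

Answer: G G B B

Derivation:
After move 1 (R): R=RRRR U=WGWG F=GYGY D=YBYB B=WBWB
After move 2 (R): R=RRRR U=WYWY F=GBGB D=YWYW B=GBGB
After move 3 (F): F=GGBB U=WYOO R=WRYR D=RRYW L=OYOW
Query: F face = GGBB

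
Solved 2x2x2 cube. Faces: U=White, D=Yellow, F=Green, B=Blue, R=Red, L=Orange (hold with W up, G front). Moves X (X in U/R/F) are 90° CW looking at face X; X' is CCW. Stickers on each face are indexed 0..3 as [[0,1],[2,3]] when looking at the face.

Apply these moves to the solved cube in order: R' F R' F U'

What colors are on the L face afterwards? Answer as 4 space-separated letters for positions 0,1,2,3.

Answer: G B O G

Derivation:
After move 1 (R'): R=RRRR U=WBWB F=GWGW D=YGYG B=YBYB
After move 2 (F): F=GGWW U=WBOO R=WRBR D=RRYG L=OYOG
After move 3 (R'): R=RRWB U=WYOY F=GBWO D=RGYW B=GBRB
After move 4 (F): F=WGOB U=WYGY R=ORYB D=WRYW L=OROG
After move 5 (U'): U=YYWG F=OROB R=WGYB B=ORRB L=GBOG
Query: L face = GBOG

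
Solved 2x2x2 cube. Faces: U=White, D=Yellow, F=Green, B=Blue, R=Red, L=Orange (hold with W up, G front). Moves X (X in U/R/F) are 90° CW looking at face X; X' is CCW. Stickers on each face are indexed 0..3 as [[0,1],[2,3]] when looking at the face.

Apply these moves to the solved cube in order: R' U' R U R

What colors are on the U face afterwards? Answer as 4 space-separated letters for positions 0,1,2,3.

After move 1 (R'): R=RRRR U=WBWB F=GWGW D=YGYG B=YBYB
After move 2 (U'): U=BBWW F=OOGW R=GWRR B=RRYB L=YBOO
After move 3 (R): R=RGRW U=BOWW F=OGGG D=YYYR B=WRBB
After move 4 (U): U=WBWO F=RGGG R=WRRW B=YBBB L=OGOO
After move 5 (R): R=RWWR U=WGWG F=RYGR D=YBYY B=OBBB
Query: U face = WGWG

Answer: W G W G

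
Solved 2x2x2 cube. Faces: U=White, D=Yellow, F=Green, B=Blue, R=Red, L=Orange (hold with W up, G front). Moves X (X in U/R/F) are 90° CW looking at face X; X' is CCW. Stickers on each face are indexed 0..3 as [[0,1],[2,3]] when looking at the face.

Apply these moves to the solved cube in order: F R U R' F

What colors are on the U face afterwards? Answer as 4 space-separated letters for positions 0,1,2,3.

Answer: O W Y R

Derivation:
After move 1 (F): F=GGGG U=WWOO R=WRWR D=RRYY L=OYOY
After move 2 (R): R=WWRR U=WGOG F=GRGY D=RBYB B=OBWB
After move 3 (U): U=OWGG F=WWGY R=OBRR B=OYWB L=GROY
After move 4 (R'): R=BROR U=OWGO F=WWGG D=RWYY B=BYBB
After move 5 (F): F=GWGW U=OWYR R=GROR D=OBYY L=GROW
Query: U face = OWYR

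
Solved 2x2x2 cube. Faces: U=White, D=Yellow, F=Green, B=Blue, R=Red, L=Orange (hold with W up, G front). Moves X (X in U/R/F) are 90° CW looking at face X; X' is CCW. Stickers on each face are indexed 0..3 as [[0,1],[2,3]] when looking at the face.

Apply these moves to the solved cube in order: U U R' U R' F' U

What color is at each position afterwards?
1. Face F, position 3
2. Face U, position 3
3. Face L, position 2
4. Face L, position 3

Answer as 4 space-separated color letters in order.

Answer: G Y O G

Derivation:
After move 1 (U): U=WWWW F=RRGG R=BBRR B=OOBB L=GGOO
After move 2 (U): U=WWWW F=BBGG R=OORR B=GGBB L=RROO
After move 3 (R'): R=OROR U=WBWG F=BWGW D=YBYG B=YGYB
After move 4 (U): U=WWGB F=ORGW R=YGOR B=RRYB L=BWOO
After move 5 (R'): R=GRYO U=WYGR F=OWGB D=YRYW B=GRBB
After move 6 (F'): F=WBOG U=WYGY R=RRYO D=WOYW L=BROG
After move 7 (U): U=GWYY F=RROG R=GRYO B=BRBB L=WBOG
Query 1: F[3] = G
Query 2: U[3] = Y
Query 3: L[2] = O
Query 4: L[3] = G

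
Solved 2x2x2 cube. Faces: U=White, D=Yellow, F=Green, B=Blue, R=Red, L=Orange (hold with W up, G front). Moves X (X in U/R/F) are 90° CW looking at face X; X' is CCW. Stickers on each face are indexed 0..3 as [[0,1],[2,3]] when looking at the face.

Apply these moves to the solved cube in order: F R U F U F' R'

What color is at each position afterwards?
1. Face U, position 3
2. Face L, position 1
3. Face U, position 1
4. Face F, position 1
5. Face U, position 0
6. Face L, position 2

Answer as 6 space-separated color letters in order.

After move 1 (F): F=GGGG U=WWOO R=WRWR D=RRYY L=OYOY
After move 2 (R): R=WWRR U=WGOG F=GRGY D=RBYB B=OBWB
After move 3 (U): U=OWGG F=WWGY R=OBRR B=OYWB L=GROY
After move 4 (F): F=GWYW U=OWYR R=GBGR D=ROYB L=GROB
After move 5 (U): U=YORW F=GBYW R=OYGR B=GRWB L=GWOB
After move 6 (F'): F=BWGY U=YOOG R=OYRR D=WBYB L=GWOR
After move 7 (R'): R=YROR U=YWOG F=BOGG D=WWYY B=BRBB
Query 1: U[3] = G
Query 2: L[1] = W
Query 3: U[1] = W
Query 4: F[1] = O
Query 5: U[0] = Y
Query 6: L[2] = O

Answer: G W W O Y O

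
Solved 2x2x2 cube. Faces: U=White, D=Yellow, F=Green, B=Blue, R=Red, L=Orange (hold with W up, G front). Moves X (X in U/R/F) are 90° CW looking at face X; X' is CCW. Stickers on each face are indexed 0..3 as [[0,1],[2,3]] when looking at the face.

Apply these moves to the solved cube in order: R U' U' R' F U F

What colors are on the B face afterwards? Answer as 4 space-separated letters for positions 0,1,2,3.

After move 1 (R): R=RRRR U=WGWG F=GYGY D=YBYB B=WBWB
After move 2 (U'): U=GGWW F=OOGY R=GYRR B=RRWB L=WBOO
After move 3 (U'): U=GWGW F=WBGY R=OORR B=GYWB L=RROO
After move 4 (R'): R=OROR U=GWGG F=WWGW D=YBYY B=BYBB
After move 5 (F): F=GWWW U=GWOR R=GRGR D=OOYY L=RYOB
After move 6 (U): U=OGRW F=GRWW R=BYGR B=RYBB L=GWOB
After move 7 (F): F=WGWR U=OGBW R=RYWR D=GBYY L=GOOO
Query: B face = RYBB

Answer: R Y B B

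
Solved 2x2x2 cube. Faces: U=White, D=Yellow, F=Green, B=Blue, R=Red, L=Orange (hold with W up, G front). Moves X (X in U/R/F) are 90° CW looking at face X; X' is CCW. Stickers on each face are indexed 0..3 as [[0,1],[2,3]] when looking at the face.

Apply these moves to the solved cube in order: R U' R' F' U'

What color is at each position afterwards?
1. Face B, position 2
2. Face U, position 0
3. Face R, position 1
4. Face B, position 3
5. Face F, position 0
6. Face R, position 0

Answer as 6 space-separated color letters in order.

Answer: B W W B W G

Derivation:
After move 1 (R): R=RRRR U=WGWG F=GYGY D=YBYB B=WBWB
After move 2 (U'): U=GGWW F=OOGY R=GYRR B=RRWB L=WBOO
After move 3 (R'): R=YRGR U=GWWR F=OGGW D=YOYY B=BRBB
After move 4 (F'): F=GWOG U=GWYG R=ORYR D=BOYY L=WROW
After move 5 (U'): U=WGGY F=WROG R=GWYR B=ORBB L=BROW
Query 1: B[2] = B
Query 2: U[0] = W
Query 3: R[1] = W
Query 4: B[3] = B
Query 5: F[0] = W
Query 6: R[0] = G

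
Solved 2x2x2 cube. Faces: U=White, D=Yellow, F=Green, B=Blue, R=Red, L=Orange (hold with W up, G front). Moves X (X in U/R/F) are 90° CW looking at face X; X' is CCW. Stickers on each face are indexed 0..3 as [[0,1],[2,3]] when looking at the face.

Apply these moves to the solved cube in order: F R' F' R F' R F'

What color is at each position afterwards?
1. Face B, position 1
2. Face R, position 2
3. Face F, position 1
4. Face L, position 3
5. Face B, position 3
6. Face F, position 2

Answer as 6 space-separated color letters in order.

After move 1 (F): F=GGGG U=WWOO R=WRWR D=RRYY L=OYOY
After move 2 (R'): R=RRWW U=WBOB F=GWGO D=RGYG B=YBRB
After move 3 (F'): F=WOGG U=WBRW R=GRRW D=YYYG L=OBOO
After move 4 (R): R=RGWR U=WORG F=WYGG D=YRYY B=WBBB
After move 5 (F'): F=YGWG U=WORW R=RGYR D=BOYY L=OGOR
After move 6 (R): R=YRRG U=WGRG F=YOWY D=BBYW B=WBOB
After move 7 (F'): F=OYYW U=WGYR R=BRBG D=GRYW L=OGOR
Query 1: B[1] = B
Query 2: R[2] = B
Query 3: F[1] = Y
Query 4: L[3] = R
Query 5: B[3] = B
Query 6: F[2] = Y

Answer: B B Y R B Y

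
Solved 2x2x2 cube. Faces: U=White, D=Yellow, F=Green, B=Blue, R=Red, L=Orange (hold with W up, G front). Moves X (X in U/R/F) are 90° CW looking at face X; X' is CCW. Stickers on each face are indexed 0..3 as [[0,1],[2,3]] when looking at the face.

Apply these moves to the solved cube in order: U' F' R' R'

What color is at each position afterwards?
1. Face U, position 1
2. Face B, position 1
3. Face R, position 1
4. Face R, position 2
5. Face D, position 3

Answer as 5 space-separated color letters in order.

Answer: O R Y G R

Derivation:
After move 1 (U'): U=WWWW F=OOGG R=GGRR B=RRBB L=BBOO
After move 2 (F'): F=OGOG U=WWGR R=YGYR D=BOYY L=BWOW
After move 3 (R'): R=GRYY U=WBGR F=OWOR D=BGYG B=YROB
After move 4 (R'): R=RYGY U=WOGY F=OBOR D=BWYR B=GRGB
Query 1: U[1] = O
Query 2: B[1] = R
Query 3: R[1] = Y
Query 4: R[2] = G
Query 5: D[3] = R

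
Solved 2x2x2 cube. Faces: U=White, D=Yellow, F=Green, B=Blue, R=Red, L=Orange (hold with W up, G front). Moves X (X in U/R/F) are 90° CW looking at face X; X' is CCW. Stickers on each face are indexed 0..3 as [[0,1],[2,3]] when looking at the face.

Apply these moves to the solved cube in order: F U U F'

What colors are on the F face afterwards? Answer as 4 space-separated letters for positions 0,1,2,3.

Answer: B G B G

Derivation:
After move 1 (F): F=GGGG U=WWOO R=WRWR D=RRYY L=OYOY
After move 2 (U): U=OWOW F=WRGG R=BBWR B=OYBB L=GGOY
After move 3 (U): U=OOWW F=BBGG R=OYWR B=GGBB L=WROY
After move 4 (F'): F=BGBG U=OOOW R=RYRR D=RYYY L=WWOW
Query: F face = BGBG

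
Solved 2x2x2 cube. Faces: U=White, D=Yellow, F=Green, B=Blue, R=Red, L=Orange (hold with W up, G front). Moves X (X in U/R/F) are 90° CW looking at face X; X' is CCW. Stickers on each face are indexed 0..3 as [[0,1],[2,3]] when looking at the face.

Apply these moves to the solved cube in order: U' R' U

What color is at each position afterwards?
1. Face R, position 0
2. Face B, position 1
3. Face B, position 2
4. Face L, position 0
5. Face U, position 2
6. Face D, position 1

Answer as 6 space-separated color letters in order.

Answer: Y B Y O R O

Derivation:
After move 1 (U'): U=WWWW F=OOGG R=GGRR B=RRBB L=BBOO
After move 2 (R'): R=GRGR U=WBWR F=OWGW D=YOYG B=YRYB
After move 3 (U): U=WWRB F=GRGW R=YRGR B=BBYB L=OWOO
Query 1: R[0] = Y
Query 2: B[1] = B
Query 3: B[2] = Y
Query 4: L[0] = O
Query 5: U[2] = R
Query 6: D[1] = O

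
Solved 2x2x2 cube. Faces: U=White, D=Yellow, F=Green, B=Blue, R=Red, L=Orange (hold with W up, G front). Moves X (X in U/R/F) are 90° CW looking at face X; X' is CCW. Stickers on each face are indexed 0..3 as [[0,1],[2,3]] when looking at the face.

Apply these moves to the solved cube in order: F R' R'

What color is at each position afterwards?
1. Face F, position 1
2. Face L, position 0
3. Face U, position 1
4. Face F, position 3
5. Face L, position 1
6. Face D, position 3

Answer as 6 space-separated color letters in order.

Answer: B O R B Y O

Derivation:
After move 1 (F): F=GGGG U=WWOO R=WRWR D=RRYY L=OYOY
After move 2 (R'): R=RRWW U=WBOB F=GWGO D=RGYG B=YBRB
After move 3 (R'): R=RWRW U=WROY F=GBGB D=RWYO B=GBGB
Query 1: F[1] = B
Query 2: L[0] = O
Query 3: U[1] = R
Query 4: F[3] = B
Query 5: L[1] = Y
Query 6: D[3] = O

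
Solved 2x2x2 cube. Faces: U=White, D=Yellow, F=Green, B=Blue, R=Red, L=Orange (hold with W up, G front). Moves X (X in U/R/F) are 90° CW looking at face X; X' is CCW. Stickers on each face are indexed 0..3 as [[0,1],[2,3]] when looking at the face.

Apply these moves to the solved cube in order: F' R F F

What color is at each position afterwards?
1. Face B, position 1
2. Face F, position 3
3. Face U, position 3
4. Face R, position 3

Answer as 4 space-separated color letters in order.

After move 1 (F'): F=GGGG U=WWRR R=YRYR D=OOYY L=OWOW
After move 2 (R): R=YYRR U=WGRG F=GOGY D=OBYB B=RBWB
After move 3 (F): F=GGYO U=WGWW R=RYGR D=RYYB L=OOOB
After move 4 (F): F=YGOG U=WGBO R=WYWR D=GRYB L=OROY
Query 1: B[1] = B
Query 2: F[3] = G
Query 3: U[3] = O
Query 4: R[3] = R

Answer: B G O R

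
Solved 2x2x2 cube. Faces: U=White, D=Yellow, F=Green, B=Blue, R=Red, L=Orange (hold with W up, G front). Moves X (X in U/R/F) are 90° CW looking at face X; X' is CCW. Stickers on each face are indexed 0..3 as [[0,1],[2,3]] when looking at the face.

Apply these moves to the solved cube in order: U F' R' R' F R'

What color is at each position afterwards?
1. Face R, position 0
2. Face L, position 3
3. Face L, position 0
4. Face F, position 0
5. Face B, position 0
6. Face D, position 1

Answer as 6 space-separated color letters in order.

After move 1 (U): U=WWWW F=RRGG R=BBRR B=OOBB L=GGOO
After move 2 (F'): F=RGRG U=WWBR R=YBYR D=GOYY L=GWOW
After move 3 (R'): R=BRYY U=WBBO F=RWRR D=GGYG B=YOOB
After move 4 (R'): R=RYBY U=WOBY F=RBRO D=GWYR B=GOGB
After move 5 (F): F=RROB U=WOWW R=BYYY D=BRYR L=GGOW
After move 6 (R'): R=YYBY U=WGWG F=ROOW D=BRYB B=RORB
Query 1: R[0] = Y
Query 2: L[3] = W
Query 3: L[0] = G
Query 4: F[0] = R
Query 5: B[0] = R
Query 6: D[1] = R

Answer: Y W G R R R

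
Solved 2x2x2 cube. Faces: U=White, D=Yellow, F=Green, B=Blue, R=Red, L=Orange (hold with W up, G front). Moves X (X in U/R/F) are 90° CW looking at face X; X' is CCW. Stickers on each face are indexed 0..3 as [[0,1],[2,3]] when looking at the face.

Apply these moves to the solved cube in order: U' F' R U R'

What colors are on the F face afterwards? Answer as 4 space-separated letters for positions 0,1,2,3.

After move 1 (U'): U=WWWW F=OOGG R=GGRR B=RRBB L=BBOO
After move 2 (F'): F=OGOG U=WWGR R=YGYR D=BOYY L=BWOW
After move 3 (R): R=YYRG U=WGGG F=OOOY D=BBYR B=RRWB
After move 4 (U): U=GWGG F=YYOY R=RRRG B=BWWB L=OOOW
After move 5 (R'): R=RGRR U=GWGB F=YWOG D=BYYY B=RWBB
Query: F face = YWOG

Answer: Y W O G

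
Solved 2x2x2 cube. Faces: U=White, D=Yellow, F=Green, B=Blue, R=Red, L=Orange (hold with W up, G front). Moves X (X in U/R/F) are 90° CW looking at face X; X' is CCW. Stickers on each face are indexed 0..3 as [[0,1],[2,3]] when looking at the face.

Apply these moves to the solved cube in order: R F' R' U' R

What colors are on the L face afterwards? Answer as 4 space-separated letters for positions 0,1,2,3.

After move 1 (R): R=RRRR U=WGWG F=GYGY D=YBYB B=WBWB
After move 2 (F'): F=YYGG U=WGRR R=BRYR D=OOYB L=OGOW
After move 3 (R'): R=RRBY U=WWRW F=YGGR D=OYYG B=BBOB
After move 4 (U'): U=WWWR F=OGGR R=YGBY B=RROB L=BBOW
After move 5 (R): R=BYYG U=WGWR F=OYGG D=OOYR B=RRWB
Query: L face = BBOW

Answer: B B O W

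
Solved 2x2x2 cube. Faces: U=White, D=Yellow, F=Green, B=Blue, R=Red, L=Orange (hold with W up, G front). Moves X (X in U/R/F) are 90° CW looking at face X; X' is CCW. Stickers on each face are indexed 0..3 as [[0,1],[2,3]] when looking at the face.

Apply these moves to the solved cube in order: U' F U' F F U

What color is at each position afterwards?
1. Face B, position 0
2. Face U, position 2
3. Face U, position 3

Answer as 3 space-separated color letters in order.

After move 1 (U'): U=WWWW F=OOGG R=GGRR B=RRBB L=BBOO
After move 2 (F): F=GOGO U=WWOB R=WGWR D=RGYY L=BYOY
After move 3 (U'): U=WBWO F=BYGO R=GOWR B=WGBB L=RROY
After move 4 (F): F=GBOY U=WBYR R=WOOR D=WGYY L=RROG
After move 5 (F): F=OGYB U=WBGR R=YORR D=OWYY L=RWOG
After move 6 (U): U=GWRB F=YOYB R=WGRR B=RWBB L=OGOG
Query 1: B[0] = R
Query 2: U[2] = R
Query 3: U[3] = B

Answer: R R B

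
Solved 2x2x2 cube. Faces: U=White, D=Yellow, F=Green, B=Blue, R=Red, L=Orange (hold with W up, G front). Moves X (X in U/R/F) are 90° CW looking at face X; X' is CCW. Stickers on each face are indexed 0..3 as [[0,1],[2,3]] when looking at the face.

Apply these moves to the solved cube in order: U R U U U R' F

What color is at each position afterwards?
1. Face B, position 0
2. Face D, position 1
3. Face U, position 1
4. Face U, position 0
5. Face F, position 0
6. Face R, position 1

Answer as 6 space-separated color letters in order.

Answer: O Y W R G B

Derivation:
After move 1 (U): U=WWWW F=RRGG R=BBRR B=OOBB L=GGOO
After move 2 (R): R=RBRB U=WRWG F=RYGY D=YBYO B=WOWB
After move 3 (U): U=WWGR F=RBGY R=WORB B=GGWB L=RYOO
After move 4 (U): U=GWRW F=WOGY R=GGRB B=RYWB L=RBOO
After move 5 (U): U=RGWW F=GGGY R=RYRB B=RBWB L=WOOO
After move 6 (R'): R=YBRR U=RWWR F=GGGW D=YGYY B=OBBB
After move 7 (F): F=GGWG U=RWOO R=WBRR D=RYYY L=WYOG
Query 1: B[0] = O
Query 2: D[1] = Y
Query 3: U[1] = W
Query 4: U[0] = R
Query 5: F[0] = G
Query 6: R[1] = B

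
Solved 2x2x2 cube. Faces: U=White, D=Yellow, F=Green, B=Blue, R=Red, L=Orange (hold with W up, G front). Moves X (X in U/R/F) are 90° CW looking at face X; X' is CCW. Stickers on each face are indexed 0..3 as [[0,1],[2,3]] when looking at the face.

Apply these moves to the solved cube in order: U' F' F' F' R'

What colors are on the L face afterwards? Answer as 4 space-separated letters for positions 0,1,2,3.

Answer: B Y O Y

Derivation:
After move 1 (U'): U=WWWW F=OOGG R=GGRR B=RRBB L=BBOO
After move 2 (F'): F=OGOG U=WWGR R=YGYR D=BOYY L=BWOW
After move 3 (F'): F=GGOO U=WWYY R=OGBR D=WWYY L=BROG
After move 4 (F'): F=GOGO U=WWOB R=WGWR D=RGYY L=BYOY
After move 5 (R'): R=GRWW U=WBOR F=GWGB D=ROYO B=YRGB
Query: L face = BYOY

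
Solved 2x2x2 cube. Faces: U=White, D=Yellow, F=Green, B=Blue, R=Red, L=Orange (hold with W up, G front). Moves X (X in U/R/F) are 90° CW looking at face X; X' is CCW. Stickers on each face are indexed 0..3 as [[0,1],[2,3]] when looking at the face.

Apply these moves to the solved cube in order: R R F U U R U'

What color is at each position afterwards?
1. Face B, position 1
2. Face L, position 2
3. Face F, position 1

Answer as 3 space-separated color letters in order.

Answer: O O R

Derivation:
After move 1 (R): R=RRRR U=WGWG F=GYGY D=YBYB B=WBWB
After move 2 (R): R=RRRR U=WYWY F=GBGB D=YWYW B=GBGB
After move 3 (F): F=GGBB U=WYOO R=WRYR D=RRYW L=OYOW
After move 4 (U): U=OWOY F=WRBB R=GBYR B=OYGB L=GGOW
After move 5 (U): U=OOYW F=GBBB R=OYYR B=GGGB L=WROW
After move 6 (R): R=YORY U=OBYB F=GRBW D=RGYG B=WGOB
After move 7 (U'): U=BBOY F=WRBW R=GRRY B=YOOB L=WGOW
Query 1: B[1] = O
Query 2: L[2] = O
Query 3: F[1] = R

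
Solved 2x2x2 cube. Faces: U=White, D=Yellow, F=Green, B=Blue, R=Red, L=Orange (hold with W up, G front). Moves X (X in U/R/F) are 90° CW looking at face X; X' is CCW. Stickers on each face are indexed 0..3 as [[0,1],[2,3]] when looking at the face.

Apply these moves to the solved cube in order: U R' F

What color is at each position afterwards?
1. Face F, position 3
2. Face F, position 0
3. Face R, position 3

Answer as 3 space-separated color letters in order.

After move 1 (U): U=WWWW F=RRGG R=BBRR B=OOBB L=GGOO
After move 2 (R'): R=BRBR U=WBWO F=RWGW D=YRYG B=YOYB
After move 3 (F): F=GRWW U=WBOG R=WROR D=BBYG L=GYOR
Query 1: F[3] = W
Query 2: F[0] = G
Query 3: R[3] = R

Answer: W G R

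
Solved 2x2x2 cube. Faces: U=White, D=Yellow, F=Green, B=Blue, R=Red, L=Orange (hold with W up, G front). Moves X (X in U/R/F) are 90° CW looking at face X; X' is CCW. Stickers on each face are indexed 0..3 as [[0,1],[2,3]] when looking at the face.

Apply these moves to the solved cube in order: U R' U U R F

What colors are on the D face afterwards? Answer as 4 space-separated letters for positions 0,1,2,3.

Answer: R B Y R

Derivation:
After move 1 (U): U=WWWW F=RRGG R=BBRR B=OOBB L=GGOO
After move 2 (R'): R=BRBR U=WBWO F=RWGW D=YRYG B=YOYB
After move 3 (U): U=WWOB F=BRGW R=YOBR B=GGYB L=RWOO
After move 4 (U): U=OWBW F=YOGW R=GGBR B=RWYB L=BROO
After move 5 (R): R=BGRG U=OOBW F=YRGG D=YYYR B=WWWB
After move 6 (F): F=GYGR U=OOOR R=BGWG D=RBYR L=BYOY
Query: D face = RBYR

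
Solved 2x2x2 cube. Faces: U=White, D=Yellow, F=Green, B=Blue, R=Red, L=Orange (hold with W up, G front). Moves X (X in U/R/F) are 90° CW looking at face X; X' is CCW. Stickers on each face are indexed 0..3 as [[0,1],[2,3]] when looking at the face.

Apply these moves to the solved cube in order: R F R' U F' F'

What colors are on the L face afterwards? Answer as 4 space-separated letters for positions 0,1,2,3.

Answer: G W O B

Derivation:
After move 1 (R): R=RRRR U=WGWG F=GYGY D=YBYB B=WBWB
After move 2 (F): F=GGYY U=WGOO R=WRGR D=RRYB L=OYOB
After move 3 (R'): R=RRWG U=WWOW F=GGYO D=RGYY B=BBRB
After move 4 (U): U=OWWW F=RRYO R=BBWG B=OYRB L=GGOB
After move 5 (F'): F=RORY U=OWBW R=GBRG D=GBYY L=GWOW
After move 6 (F'): F=OYRR U=OWGR R=BBGG D=WWYY L=GWOB
Query: L face = GWOB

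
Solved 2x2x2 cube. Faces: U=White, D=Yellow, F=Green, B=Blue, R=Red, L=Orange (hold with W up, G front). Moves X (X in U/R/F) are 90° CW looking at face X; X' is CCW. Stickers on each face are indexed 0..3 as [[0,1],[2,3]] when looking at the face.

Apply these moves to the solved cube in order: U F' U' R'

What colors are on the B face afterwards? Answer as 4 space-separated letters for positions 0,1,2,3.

After move 1 (U): U=WWWW F=RRGG R=BBRR B=OOBB L=GGOO
After move 2 (F'): F=RGRG U=WWBR R=YBYR D=GOYY L=GWOW
After move 3 (U'): U=WRWB F=GWRG R=RGYR B=YBBB L=OOOW
After move 4 (R'): R=GRRY U=WBWY F=GRRB D=GWYG B=YBOB
Query: B face = YBOB

Answer: Y B O B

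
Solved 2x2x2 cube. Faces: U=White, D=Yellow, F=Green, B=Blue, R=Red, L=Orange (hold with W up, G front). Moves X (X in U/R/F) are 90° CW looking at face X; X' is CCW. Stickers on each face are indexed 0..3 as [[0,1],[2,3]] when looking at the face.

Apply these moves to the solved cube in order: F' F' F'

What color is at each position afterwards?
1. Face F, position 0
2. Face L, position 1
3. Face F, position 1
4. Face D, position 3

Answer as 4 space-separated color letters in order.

Answer: G Y G Y

Derivation:
After move 1 (F'): F=GGGG U=WWRR R=YRYR D=OOYY L=OWOW
After move 2 (F'): F=GGGG U=WWYY R=OROR D=WWYY L=OROR
After move 3 (F'): F=GGGG U=WWOO R=WRWR D=RRYY L=OYOY
Query 1: F[0] = G
Query 2: L[1] = Y
Query 3: F[1] = G
Query 4: D[3] = Y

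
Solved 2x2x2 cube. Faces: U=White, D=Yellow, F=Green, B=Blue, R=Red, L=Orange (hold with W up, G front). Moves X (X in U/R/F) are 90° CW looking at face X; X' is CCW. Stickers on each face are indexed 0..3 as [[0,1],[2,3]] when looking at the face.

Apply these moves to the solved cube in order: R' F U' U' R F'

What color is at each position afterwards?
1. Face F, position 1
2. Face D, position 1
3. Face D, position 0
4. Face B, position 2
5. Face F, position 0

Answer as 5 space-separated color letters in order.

Answer: G G R O R

Derivation:
After move 1 (R'): R=RRRR U=WBWB F=GWGW D=YGYG B=YBYB
After move 2 (F): F=GGWW U=WBOO R=WRBR D=RRYG L=OYOG
After move 3 (U'): U=BOWO F=OYWW R=GGBR B=WRYB L=YBOG
After move 4 (U'): U=OOBW F=YBWW R=OYBR B=GGYB L=WROG
After move 5 (R): R=BORY U=OBBW F=YRWG D=RYYG B=WGOB
After move 6 (F'): F=RGYW U=OBBR R=YORY D=RGYG L=WWOB
Query 1: F[1] = G
Query 2: D[1] = G
Query 3: D[0] = R
Query 4: B[2] = O
Query 5: F[0] = R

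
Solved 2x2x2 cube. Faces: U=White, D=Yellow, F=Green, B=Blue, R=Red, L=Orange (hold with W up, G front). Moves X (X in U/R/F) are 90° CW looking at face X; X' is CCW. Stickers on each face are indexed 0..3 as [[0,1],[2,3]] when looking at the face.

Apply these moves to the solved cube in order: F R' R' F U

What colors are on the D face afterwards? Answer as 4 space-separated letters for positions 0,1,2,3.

After move 1 (F): F=GGGG U=WWOO R=WRWR D=RRYY L=OYOY
After move 2 (R'): R=RRWW U=WBOB F=GWGO D=RGYG B=YBRB
After move 3 (R'): R=RWRW U=WROY F=GBGB D=RWYO B=GBGB
After move 4 (F): F=GGBB U=WRYY R=OWYW D=RRYO L=OROW
After move 5 (U): U=YWYR F=OWBB R=GBYW B=ORGB L=GGOW
Query: D face = RRYO

Answer: R R Y O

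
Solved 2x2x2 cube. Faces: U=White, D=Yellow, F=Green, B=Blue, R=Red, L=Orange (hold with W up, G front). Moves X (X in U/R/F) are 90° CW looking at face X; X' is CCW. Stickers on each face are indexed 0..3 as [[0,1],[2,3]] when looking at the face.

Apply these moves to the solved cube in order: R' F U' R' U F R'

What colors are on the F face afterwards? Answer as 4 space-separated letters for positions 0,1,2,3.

After move 1 (R'): R=RRRR U=WBWB F=GWGW D=YGYG B=YBYB
After move 2 (F): F=GGWW U=WBOO R=WRBR D=RRYG L=OYOG
After move 3 (U'): U=BOWO F=OYWW R=GGBR B=WRYB L=YBOG
After move 4 (R'): R=GRGB U=BYWW F=OOWO D=RYYW B=GRRB
After move 5 (U): U=WBWY F=GRWO R=GRGB B=YBRB L=OOOG
After move 6 (F): F=WGOR U=WBGO R=WRYB D=GGYW L=OROY
After move 7 (R'): R=RBWY U=WRGY F=WBOO D=GGYR B=WBGB
Query: F face = WBOO

Answer: W B O O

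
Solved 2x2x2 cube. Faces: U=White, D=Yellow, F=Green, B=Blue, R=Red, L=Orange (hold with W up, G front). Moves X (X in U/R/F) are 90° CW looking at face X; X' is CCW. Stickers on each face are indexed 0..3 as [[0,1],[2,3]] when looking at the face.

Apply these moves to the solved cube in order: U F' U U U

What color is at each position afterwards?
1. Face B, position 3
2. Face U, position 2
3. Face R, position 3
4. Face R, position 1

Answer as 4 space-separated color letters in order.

Answer: B W R G

Derivation:
After move 1 (U): U=WWWW F=RRGG R=BBRR B=OOBB L=GGOO
After move 2 (F'): F=RGRG U=WWBR R=YBYR D=GOYY L=GWOW
After move 3 (U): U=BWRW F=YBRG R=OOYR B=GWBB L=RGOW
After move 4 (U): U=RBWW F=OORG R=GWYR B=RGBB L=YBOW
After move 5 (U): U=WRWB F=GWRG R=RGYR B=YBBB L=OOOW
Query 1: B[3] = B
Query 2: U[2] = W
Query 3: R[3] = R
Query 4: R[1] = G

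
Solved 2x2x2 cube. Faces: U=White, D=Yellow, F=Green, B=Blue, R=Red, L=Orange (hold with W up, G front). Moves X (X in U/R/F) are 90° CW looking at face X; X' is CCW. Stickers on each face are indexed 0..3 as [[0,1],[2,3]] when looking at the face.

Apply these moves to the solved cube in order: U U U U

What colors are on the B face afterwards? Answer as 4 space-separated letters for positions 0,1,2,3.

Answer: B B B B

Derivation:
After move 1 (U): U=WWWW F=RRGG R=BBRR B=OOBB L=GGOO
After move 2 (U): U=WWWW F=BBGG R=OORR B=GGBB L=RROO
After move 3 (U): U=WWWW F=OOGG R=GGRR B=RRBB L=BBOO
After move 4 (U): U=WWWW F=GGGG R=RRRR B=BBBB L=OOOO
Query: B face = BBBB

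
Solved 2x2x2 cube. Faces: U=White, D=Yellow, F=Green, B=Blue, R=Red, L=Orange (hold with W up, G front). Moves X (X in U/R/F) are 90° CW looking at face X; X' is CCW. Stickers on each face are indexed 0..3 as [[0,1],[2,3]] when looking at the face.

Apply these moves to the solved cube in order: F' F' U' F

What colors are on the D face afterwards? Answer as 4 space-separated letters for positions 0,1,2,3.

After move 1 (F'): F=GGGG U=WWRR R=YRYR D=OOYY L=OWOW
After move 2 (F'): F=GGGG U=WWYY R=OROR D=WWYY L=OROR
After move 3 (U'): U=WYWY F=ORGG R=GGOR B=ORBB L=BBOR
After move 4 (F): F=GOGR U=WYRB R=WGYR D=OGYY L=BWOW
Query: D face = OGYY

Answer: O G Y Y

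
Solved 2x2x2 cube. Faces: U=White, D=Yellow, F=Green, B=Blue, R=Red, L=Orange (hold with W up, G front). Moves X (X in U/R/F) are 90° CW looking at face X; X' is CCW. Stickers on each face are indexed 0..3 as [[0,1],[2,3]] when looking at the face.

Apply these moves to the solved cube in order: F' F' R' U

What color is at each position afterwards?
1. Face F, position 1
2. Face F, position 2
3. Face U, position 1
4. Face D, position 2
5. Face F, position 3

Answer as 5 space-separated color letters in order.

Answer: R G W Y Y

Derivation:
After move 1 (F'): F=GGGG U=WWRR R=YRYR D=OOYY L=OWOW
After move 2 (F'): F=GGGG U=WWYY R=OROR D=WWYY L=OROR
After move 3 (R'): R=RROO U=WBYB F=GWGY D=WGYG B=YBWB
After move 4 (U): U=YWBB F=RRGY R=YBOO B=ORWB L=GWOR
Query 1: F[1] = R
Query 2: F[2] = G
Query 3: U[1] = W
Query 4: D[2] = Y
Query 5: F[3] = Y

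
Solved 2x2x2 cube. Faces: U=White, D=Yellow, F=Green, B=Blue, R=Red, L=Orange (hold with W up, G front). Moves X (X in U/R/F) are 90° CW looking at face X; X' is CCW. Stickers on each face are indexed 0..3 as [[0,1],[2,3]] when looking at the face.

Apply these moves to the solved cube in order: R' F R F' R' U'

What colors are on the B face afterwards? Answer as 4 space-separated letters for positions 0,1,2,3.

After move 1 (R'): R=RRRR U=WBWB F=GWGW D=YGYG B=YBYB
After move 2 (F): F=GGWW U=WBOO R=WRBR D=RRYG L=OYOG
After move 3 (R): R=BWRR U=WGOW F=GRWG D=RYYY B=OBBB
After move 4 (F'): F=RGGW U=WGBR R=YWRR D=YGYY L=OWOO
After move 5 (R'): R=WRYR U=WBBO F=RGGR D=YGYW B=YBGB
After move 6 (U'): U=BOWB F=OWGR R=RGYR B=WRGB L=YBOO
Query: B face = WRGB

Answer: W R G B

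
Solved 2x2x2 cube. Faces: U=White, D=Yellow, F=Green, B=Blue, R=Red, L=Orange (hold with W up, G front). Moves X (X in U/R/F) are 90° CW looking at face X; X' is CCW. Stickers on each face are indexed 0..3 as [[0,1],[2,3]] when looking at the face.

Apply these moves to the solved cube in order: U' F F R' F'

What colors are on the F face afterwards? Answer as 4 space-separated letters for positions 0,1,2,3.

After move 1 (U'): U=WWWW F=OOGG R=GGRR B=RRBB L=BBOO
After move 2 (F): F=GOGO U=WWOB R=WGWR D=RGYY L=BYOY
After move 3 (F): F=GGOO U=WWYY R=OGBR D=WWYY L=BROG
After move 4 (R'): R=GROB U=WBYR F=GWOY D=WGYO B=YRWB
After move 5 (F'): F=WYGO U=WBGO R=GRWB D=RGYO L=BROY
Query: F face = WYGO

Answer: W Y G O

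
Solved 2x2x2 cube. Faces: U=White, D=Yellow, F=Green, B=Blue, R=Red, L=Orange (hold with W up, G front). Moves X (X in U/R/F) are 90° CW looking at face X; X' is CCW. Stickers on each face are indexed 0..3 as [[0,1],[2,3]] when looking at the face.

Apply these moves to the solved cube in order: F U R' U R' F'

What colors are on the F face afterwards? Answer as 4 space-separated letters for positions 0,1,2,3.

Answer: O B B G

Derivation:
After move 1 (F): F=GGGG U=WWOO R=WRWR D=RRYY L=OYOY
After move 2 (U): U=OWOW F=WRGG R=BBWR B=OYBB L=GGOY
After move 3 (R'): R=BRBW U=OBOO F=WWGW D=RRYG B=YYRB
After move 4 (U): U=OOOB F=BRGW R=YYBW B=GGRB L=WWOY
After move 5 (R'): R=YWYB U=OROG F=BOGB D=RRYW B=GGRB
After move 6 (F'): F=OBBG U=ORYY R=RWRB D=WYYW L=WGOO
Query: F face = OBBG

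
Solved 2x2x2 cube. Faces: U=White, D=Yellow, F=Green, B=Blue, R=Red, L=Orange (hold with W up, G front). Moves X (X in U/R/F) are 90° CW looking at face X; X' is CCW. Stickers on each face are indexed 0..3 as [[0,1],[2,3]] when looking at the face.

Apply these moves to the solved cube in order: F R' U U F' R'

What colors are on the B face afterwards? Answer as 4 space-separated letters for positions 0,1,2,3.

Answer: G W Y B

Derivation:
After move 1 (F): F=GGGG U=WWOO R=WRWR D=RRYY L=OYOY
After move 2 (R'): R=RRWW U=WBOB F=GWGO D=RGYG B=YBRB
After move 3 (U): U=OWBB F=RRGO R=YBWW B=OYRB L=GWOY
After move 4 (U): U=BOBW F=YBGO R=OYWW B=GWRB L=RROY
After move 5 (F'): F=BOYG U=BOOW R=GYRW D=RYYG L=RWOB
After move 6 (R'): R=YWGR U=BROG F=BOYW D=ROYG B=GWYB
Query: B face = GWYB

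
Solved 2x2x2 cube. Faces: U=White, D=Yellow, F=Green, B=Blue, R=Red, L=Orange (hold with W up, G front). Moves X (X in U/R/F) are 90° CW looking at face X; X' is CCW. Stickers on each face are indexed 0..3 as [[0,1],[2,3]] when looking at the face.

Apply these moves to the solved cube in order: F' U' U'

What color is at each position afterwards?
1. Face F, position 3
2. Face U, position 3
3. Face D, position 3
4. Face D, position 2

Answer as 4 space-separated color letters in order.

After move 1 (F'): F=GGGG U=WWRR R=YRYR D=OOYY L=OWOW
After move 2 (U'): U=WRWR F=OWGG R=GGYR B=YRBB L=BBOW
After move 3 (U'): U=RRWW F=BBGG R=OWYR B=GGBB L=YROW
Query 1: F[3] = G
Query 2: U[3] = W
Query 3: D[3] = Y
Query 4: D[2] = Y

Answer: G W Y Y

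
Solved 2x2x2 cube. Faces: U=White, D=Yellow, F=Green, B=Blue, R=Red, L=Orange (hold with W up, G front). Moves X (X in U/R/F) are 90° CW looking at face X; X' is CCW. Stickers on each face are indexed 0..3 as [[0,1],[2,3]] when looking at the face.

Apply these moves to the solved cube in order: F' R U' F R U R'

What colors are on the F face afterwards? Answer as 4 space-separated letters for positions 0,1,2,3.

After move 1 (F'): F=GGGG U=WWRR R=YRYR D=OOYY L=OWOW
After move 2 (R): R=YYRR U=WGRG F=GOGY D=OBYB B=RBWB
After move 3 (U'): U=GGWR F=OWGY R=GORR B=YYWB L=RBOW
After move 4 (F): F=GOYW U=GGWB R=WORR D=RGYB L=ROOB
After move 5 (R): R=RWRO U=GOWW F=GGYB D=RWYY B=BYGB
After move 6 (U): U=WGWO F=RWYB R=BYRO B=ROGB L=GGOB
After move 7 (R'): R=YOBR U=WGWR F=RGYO D=RWYB B=YOWB
Query: F face = RGYO

Answer: R G Y O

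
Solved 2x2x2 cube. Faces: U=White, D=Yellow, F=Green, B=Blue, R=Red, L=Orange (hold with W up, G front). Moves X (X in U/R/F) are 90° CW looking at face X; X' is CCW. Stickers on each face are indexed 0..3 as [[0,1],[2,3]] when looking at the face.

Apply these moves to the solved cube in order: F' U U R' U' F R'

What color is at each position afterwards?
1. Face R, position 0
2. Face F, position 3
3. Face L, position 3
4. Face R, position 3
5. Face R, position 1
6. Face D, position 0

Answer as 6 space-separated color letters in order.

After move 1 (F'): F=GGGG U=WWRR R=YRYR D=OOYY L=OWOW
After move 2 (U): U=RWRW F=YRGG R=BBYR B=OWBB L=GGOW
After move 3 (U): U=RRWW F=BBGG R=OWYR B=GGBB L=YROW
After move 4 (R'): R=WROY U=RBWG F=BRGW D=OBYG B=YGOB
After move 5 (U'): U=BGRW F=YRGW R=BROY B=WROB L=YGOW
After move 6 (F): F=GYWR U=BGWG R=RRWY D=OBYG L=YOOB
After move 7 (R'): R=RYRW U=BOWW F=GGWG D=OYYR B=GRBB
Query 1: R[0] = R
Query 2: F[3] = G
Query 3: L[3] = B
Query 4: R[3] = W
Query 5: R[1] = Y
Query 6: D[0] = O

Answer: R G B W Y O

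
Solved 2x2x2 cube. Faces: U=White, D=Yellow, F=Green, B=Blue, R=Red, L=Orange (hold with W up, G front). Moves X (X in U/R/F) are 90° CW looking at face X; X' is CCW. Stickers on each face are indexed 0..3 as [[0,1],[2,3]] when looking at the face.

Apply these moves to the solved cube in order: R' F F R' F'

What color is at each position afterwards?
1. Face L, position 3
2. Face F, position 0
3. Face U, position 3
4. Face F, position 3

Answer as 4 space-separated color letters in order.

Answer: G B O W

Derivation:
After move 1 (R'): R=RRRR U=WBWB F=GWGW D=YGYG B=YBYB
After move 2 (F): F=GGWW U=WBOO R=WRBR D=RRYG L=OYOG
After move 3 (F): F=WGWG U=WBGY R=OROR D=BWYG L=OROR
After move 4 (R'): R=RROO U=WYGY F=WBWY D=BGYG B=GBWB
After move 5 (F'): F=BYWW U=WYRO R=GRBO D=RRYG L=OYOG
Query 1: L[3] = G
Query 2: F[0] = B
Query 3: U[3] = O
Query 4: F[3] = W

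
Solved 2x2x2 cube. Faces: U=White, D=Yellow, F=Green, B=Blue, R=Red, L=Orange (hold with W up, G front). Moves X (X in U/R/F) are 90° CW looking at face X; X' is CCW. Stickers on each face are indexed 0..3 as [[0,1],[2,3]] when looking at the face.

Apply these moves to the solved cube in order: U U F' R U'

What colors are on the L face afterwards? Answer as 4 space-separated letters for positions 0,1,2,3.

After move 1 (U): U=WWWW F=RRGG R=BBRR B=OOBB L=GGOO
After move 2 (U): U=WWWW F=BBGG R=OORR B=GGBB L=RROO
After move 3 (F'): F=BGBG U=WWOR R=YOYR D=ROYY L=RWOW
After move 4 (R): R=YYRO U=WGOG F=BOBY D=RBYG B=RGWB
After move 5 (U'): U=GGWO F=RWBY R=BORO B=YYWB L=RGOW
Query: L face = RGOW

Answer: R G O W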